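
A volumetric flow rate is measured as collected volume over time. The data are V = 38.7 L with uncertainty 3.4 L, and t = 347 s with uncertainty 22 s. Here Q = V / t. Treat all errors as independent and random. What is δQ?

Relative error in a monomial: (δQ/Q)² = Σ (nᵢ · δxᵢ/xᵢ)².
  (1·δV/V)² = (1×0.0879)² = 0.00772;  (-1·δt/t)² = (-1×0.0634)² = 0.00402
δQ/Q = √(0.0117) = 0.108
Q = 0.112 L/s, so δQ = 0.108 × 0.112 = 0.0121 L/s.

0.0121 L/s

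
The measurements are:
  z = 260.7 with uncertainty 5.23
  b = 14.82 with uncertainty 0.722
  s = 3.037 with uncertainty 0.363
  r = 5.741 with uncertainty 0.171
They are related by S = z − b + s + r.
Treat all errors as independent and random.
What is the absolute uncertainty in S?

5.29

For a sum/difference, combine absolute errors in quadrature:
  (δz)² = 27.4;  (δb)² = 0.521;  (δs)² = 0.132;  (δr)² = 0.0292
δS = √(28.0) = 5.29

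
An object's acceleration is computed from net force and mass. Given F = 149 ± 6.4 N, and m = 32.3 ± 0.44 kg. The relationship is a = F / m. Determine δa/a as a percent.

4.51%

Since a is a product/quotient, work with relative uncertainties:
  (1·δF/F)² = (1×0.0430)² = 0.00184;  (-1·δm/m)² = (-1×0.0136)² = 0.000186
δa/a = √(0.00203) = 0.0451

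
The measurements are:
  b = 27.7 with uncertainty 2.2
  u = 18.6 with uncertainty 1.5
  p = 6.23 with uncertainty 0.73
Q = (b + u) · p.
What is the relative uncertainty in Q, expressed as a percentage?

13.1%

Let w = b + u = 46.3. δw = √(δb² + δu²) = √(4.84 + 2.25) = 2.66, so δw/w = 0.0575.
Q is then a monomial in w, p:
δQ/Q = √((δw/w)² + (1·δp/p)²) = √(0.00331 + 0.0137) = 0.131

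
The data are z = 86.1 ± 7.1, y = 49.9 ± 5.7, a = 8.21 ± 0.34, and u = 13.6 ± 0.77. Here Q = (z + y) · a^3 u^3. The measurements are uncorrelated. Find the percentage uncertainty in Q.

Let w = z + y = 136. δw = √(δz² + δy²) = √(50.4 + 32.5) = 9.10, so δw/w = 0.0669.
Q is then a monomial in w, a, u:
δQ/Q = √((δw/w)² + (3·δa/a)² + (3·δu/u)²) = √(0.00448 + 0.0154 + 0.0289) = 0.221

22.1%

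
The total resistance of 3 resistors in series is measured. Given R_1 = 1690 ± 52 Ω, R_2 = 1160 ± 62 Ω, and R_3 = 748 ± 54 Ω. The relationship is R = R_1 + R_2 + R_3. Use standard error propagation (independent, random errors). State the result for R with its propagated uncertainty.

For a sum/difference, combine absolute errors in quadrature:
  (δR_1)² = 2700;  (δR_2)² = 3840;  (δR_3)² = 2920
δR = √(9460) = 97.3 Ω
R = 3600 Ω.

3600 ± 97.3 Ω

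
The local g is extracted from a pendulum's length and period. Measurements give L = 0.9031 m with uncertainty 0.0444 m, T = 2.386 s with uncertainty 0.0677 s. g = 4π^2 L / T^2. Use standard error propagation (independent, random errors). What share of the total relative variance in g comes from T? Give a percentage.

(δg/g)² = (1·δL/L)² + (-2·δT/T)²
  L term: (1×0.0492)² = 0.00242
  T term: (-2×0.0284)² = 0.00322
Total = 0.00564. Share from T = 0.00322/0.00564 = 0.571.

57.1%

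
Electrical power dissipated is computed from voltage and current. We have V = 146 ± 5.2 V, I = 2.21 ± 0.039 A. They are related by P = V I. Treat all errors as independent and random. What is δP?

12.8 W

Since P is a product/quotient, work with relative uncertainties:
  (1·δV/V)² = (1×0.0356)² = 0.00127;  (1·δI/I)² = (1×0.0176)² = 0.000311
δP/P = √(0.00158) = 0.0397
P = 323 W, so δP = 0.0397 × 323 = 12.8 W.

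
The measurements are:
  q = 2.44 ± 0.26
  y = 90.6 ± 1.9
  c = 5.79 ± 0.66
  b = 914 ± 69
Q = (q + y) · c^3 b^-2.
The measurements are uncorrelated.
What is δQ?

0.00809

Let u = q + y = 93.0. δu = √(δq² + δy²) = √(0.0676 + 3.61) = 1.92, so δu/u = 0.0206.
Q is then a monomial in u, c, b:
δQ/Q = √((δu/u)² + (3·δc/c)² + (-2·δb/b)²) = √(0.000425 + 0.117 + 0.0228) = 0.374
Q = 0.0216, so δQ = 0.374 × 0.0216 = 0.00809.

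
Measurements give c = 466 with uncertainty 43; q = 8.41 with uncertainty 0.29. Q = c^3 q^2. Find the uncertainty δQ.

2.04e+09

Q is a product of powers, so relative uncertainties combine in quadrature:
  (3·δc/c)² = (3×0.0923)² = 0.0766;  (2·δq/q)² = (2×0.0345)² = 0.00476
δQ/Q = √(0.0814) = 0.285
Q = 7.16e+09, so δQ = 0.285 × 7.16e+09 = 2.04e+09.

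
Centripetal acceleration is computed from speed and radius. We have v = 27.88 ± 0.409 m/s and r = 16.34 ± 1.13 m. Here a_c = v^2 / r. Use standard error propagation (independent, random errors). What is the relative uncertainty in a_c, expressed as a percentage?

7.51%

Products/powers → add relative errors in quadrature, weighted by exponent:
  (2·δv/v)² = (2×0.0147)² = 0.000861;  (-1·δr/r)² = (-1×0.0692)² = 0.00478
δa_c/a_c = √(0.00564) = 0.0751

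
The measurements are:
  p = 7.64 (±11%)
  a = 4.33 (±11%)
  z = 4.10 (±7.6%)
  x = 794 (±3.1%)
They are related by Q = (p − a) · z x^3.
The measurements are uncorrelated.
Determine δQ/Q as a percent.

31.6%

Let u = p − a = 3.31. δu = √(δp² + δa²) = √(0.706 + 0.227) = 0.966, so δu/u = 0.292.
Q is then a monomial in u, z, x:
δQ/Q = √((δu/u)² + (1·δz/z)² + (3·δx/x)²) = √(0.0852 + 0.00578 + 0.00865) = 0.316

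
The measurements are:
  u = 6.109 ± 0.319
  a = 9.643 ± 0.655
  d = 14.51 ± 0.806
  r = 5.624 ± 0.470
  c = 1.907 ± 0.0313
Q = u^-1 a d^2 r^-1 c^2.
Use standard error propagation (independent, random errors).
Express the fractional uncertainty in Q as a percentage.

16.7%

Since Q is a product/quotient, work with relative uncertainties:
  (-1·δu/u)² = (-1×0.0522)² = 0.00273;  (1·δa/a)² = (1×0.0679)² = 0.00461;  (2·δd/d)² = (2×0.0555)² = 0.0123;  (-1·δr/r)² = (-1×0.0836)² = 0.00698;  (2·δc/c)² = (2×0.0164)² = 0.00108
δQ/Q = √(0.0277) = 0.167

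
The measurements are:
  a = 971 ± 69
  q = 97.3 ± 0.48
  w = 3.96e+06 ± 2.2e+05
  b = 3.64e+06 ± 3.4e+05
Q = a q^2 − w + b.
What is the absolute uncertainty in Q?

7.74e+05

Let p = a·q^2 = 9.19e+06. δp/p = √((1·δa/a)² + (2·δq/q)²) = √(0.00505 + 9.73e-05) = 0.0717, so δp = 6.6e+05.
Q = p − w + b: δQ = √(δp² + δw² + δb²) = √(4.35e+11 + 4.84e+10 + 1.16e+11) = 7.74e+05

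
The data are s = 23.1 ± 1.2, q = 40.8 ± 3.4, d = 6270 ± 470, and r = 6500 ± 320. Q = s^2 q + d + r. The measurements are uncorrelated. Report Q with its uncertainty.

Let p = s^2·q = 21800. δp/p = √((2·δs/s)² + (1·δq/q)²) = √(0.0108 + 0.00694) = 0.133, so δp = 2900.
Q = p + d + r: δQ = √(δp² + δd² + δr²) = √(8.41e+06 + 2.21e+05 + 1.02e+05) = 2950
Q = 34500.

34500 ± 2950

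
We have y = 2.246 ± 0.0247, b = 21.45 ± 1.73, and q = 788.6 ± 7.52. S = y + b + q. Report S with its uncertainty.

812.3 ± 7.72

Absolute uncertainties add in quadrature for a linear combination:
  (δy)² = 0.000610;  (δb)² = 2.99;  (δq)² = 56.6
δS = √(59.5) = 7.72
S = 812.3.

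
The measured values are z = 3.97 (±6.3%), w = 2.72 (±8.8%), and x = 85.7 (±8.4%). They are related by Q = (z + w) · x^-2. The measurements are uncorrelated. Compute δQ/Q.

0.176

Let u = z + w = 6.69. δu = √(δz² + δw²) = √(0.0626 + 0.0573) = 0.346, so δu/u = 0.0517.
Q is then a monomial in u, x:
δQ/Q = √((δu/u)² + (-2·δx/x)²) = √(0.00268 + 0.0282) = 0.176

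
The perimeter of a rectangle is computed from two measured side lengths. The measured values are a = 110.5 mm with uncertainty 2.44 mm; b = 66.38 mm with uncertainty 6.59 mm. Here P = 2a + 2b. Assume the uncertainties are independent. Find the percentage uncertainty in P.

P is a linear combination, so absolute uncertainties add in quadrature:
  (2·δa)² = 23.8;  (2·δb)² = 174
δP = √(198) = 14.1 mm
P = 353.8 mm, so δP/P = 14.1/353.8 = 0.0397.

3.97%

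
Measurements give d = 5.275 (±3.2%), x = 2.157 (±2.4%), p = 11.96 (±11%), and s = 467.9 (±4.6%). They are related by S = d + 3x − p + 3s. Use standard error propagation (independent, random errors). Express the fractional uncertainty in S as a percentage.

4.60%

Sums and differences: (δS)² = Σ (cᵢ δxᵢ)².
  (δd)² = 0.0285;  (3·δx)² = 0.0241;  (δp)² = 1.73;  (3·δs)² = 4170
δS = √(4170) = 64.6
S = 1403, so δS/S = 64.6/1403 = 0.0460.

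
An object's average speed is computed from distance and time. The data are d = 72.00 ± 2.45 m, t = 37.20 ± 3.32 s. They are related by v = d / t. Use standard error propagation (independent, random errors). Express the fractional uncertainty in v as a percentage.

Relative error in a monomial: (δv/v)² = Σ (nᵢ · δxᵢ/xᵢ)².
  (1·δd/d)² = (1×0.0340)² = 0.00116;  (-1·δt/t)² = (-1×0.0892)² = 0.00797
δv/v = √(0.00912) = 0.0955

9.55%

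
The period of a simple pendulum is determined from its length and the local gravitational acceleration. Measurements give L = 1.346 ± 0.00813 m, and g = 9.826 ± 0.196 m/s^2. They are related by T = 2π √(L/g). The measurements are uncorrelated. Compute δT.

0.0242 s

Since T is a product/quotient, work with relative uncertainties:
  (½·δL/L)² = (0.5×0.00604)² = 9.12e-06;  (−½·δg/g)² = (-0.5×0.0199)² = 9.95e-05
δT/T = √(0.000109) = 0.0104
T = 2.325 s, so δT = 0.0104 × 2.325 = 0.0242 s.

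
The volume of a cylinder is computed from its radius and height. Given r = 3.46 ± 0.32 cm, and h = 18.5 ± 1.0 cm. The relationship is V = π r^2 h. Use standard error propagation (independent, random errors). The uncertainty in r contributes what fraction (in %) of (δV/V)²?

92.1%

(δV/V)² = (2·δr/r)² + (1·δh/h)²
  r term: (2×0.0925)² = 0.0342
  h term: (1×0.0541)² = 0.00292
Total = 0.0371. Share from r = 0.0342/0.0371 = 0.921.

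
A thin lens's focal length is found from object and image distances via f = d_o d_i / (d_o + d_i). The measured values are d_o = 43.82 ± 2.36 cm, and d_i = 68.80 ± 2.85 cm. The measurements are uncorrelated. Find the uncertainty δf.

∂f/∂d_o = (d_i/(d_o+d_i))² = 0.373;  ∂f/∂d_i = (d_o/(d_o+d_i))² = 0.151
δf = √((∂f/∂d_o · δd_o)² + (∂f/∂d_i · δd_i)²) = √(0.776 + 0.186) = 0.981 cm

0.981 cm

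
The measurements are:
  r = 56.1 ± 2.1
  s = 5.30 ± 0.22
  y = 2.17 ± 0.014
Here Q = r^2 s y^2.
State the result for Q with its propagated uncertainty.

For a monomial Q ∝ r^2, s, y^2, fractional errors add in quadrature:
  (2·δr/r)² = (2×0.0374)² = 0.00560;  (1·δs/s)² = (1×0.0415)² = 0.00172;  (2·δy/y)² = (2×0.00645)² = 0.000166
δQ/Q = √(0.00749) = 0.0866
Q = 78500, so δQ = 0.0866 × 78500 = 6800.

78500 ± 6800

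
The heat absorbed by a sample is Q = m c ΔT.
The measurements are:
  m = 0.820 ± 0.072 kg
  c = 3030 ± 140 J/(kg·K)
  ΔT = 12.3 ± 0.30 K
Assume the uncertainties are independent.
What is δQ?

For a monomial Q ∝ m, c, ΔT, fractional errors add in quadrature:
  (1·δm/m)² = (1×0.0878)² = 0.00771;  (1·δc/c)² = (1×0.0462)² = 0.00213;  (1·δΔT/ΔT)² = (1×0.0244)² = 0.000595
δQ/Q = √(0.0104) = 0.102
Q = 30600 J, so δQ = 0.102 × 30600 = 3120 J.

3120 J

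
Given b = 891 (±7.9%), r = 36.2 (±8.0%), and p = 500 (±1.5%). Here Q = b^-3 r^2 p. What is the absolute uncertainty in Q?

Products/powers → add relative errors in quadrature, weighted by exponent:
  (-3·δb/b)² = (-3×0.0790)² = 0.0562;  (2·δr/r)² = (2×0.0800)² = 0.0256;  (1·δp/p)² = (1×0.0150)² = 0.000225
δQ/Q = √(0.0820) = 0.286
Q = 0.000926, so δQ = 0.286 × 0.000926 = 0.000265.

0.000265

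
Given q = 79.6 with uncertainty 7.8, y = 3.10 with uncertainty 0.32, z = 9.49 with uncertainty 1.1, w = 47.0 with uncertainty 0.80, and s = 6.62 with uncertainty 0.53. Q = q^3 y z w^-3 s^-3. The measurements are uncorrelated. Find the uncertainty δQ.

0.204

Since Q is a product/quotient, work with relative uncertainties:
  (3·δq/q)² = (3×0.0980)² = 0.0864;  (1·δy/y)² = (1×0.103)² = 0.0107;  (1·δz/z)² = (1×0.116)² = 0.0134;  (-3·δw/w)² = (-3×0.0170)² = 0.00261;  (-3·δs/s)² = (-3×0.0801)² = 0.0577
δQ/Q = √(0.171) = 0.413
Q = 0.493, so δQ = 0.413 × 0.493 = 0.204.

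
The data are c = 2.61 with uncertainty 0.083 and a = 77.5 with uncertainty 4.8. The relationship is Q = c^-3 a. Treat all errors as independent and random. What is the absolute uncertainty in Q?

0.496

Each factor contributes (exponent × relative error)² to (δQ/Q)²:
  (-3·δc/c)² = (-3×0.0318)² = 0.00910;  (1·δa/a)² = (1×0.0619)² = 0.00384
δQ/Q = √(0.0129) = 0.114
Q = 4.36, so δQ = 0.114 × 4.36 = 0.496.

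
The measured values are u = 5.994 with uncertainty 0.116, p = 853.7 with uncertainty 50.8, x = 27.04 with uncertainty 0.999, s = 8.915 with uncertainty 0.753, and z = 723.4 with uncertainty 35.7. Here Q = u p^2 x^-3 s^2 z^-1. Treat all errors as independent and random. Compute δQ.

5.84

Relative error in a monomial: (δQ/Q)² = Σ (nᵢ · δxᵢ/xᵢ)².
  (1·δu/u)² = (1×0.0194)² = 0.000375;  (2·δp/p)² = (2×0.0595)² = 0.0142;  (-3·δx/x)² = (-3×0.0369)² = 0.0123;  (2·δs/s)² = (2×0.0845)² = 0.0285;  (-1·δz/z)² = (-1×0.0494)² = 0.00244
δQ/Q = √(0.0578) = 0.240
Q = 24.28, so δQ = 0.240 × 24.28 = 5.84.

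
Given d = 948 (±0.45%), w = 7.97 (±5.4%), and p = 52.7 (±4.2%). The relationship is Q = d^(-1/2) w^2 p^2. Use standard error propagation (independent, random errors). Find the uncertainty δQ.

Each factor contributes (exponent × relative error)² to (δQ/Q)²:
  (−½·δd/d)² = (-0.5×0.00450)² = 5.06e-06;  (2·δw/w)² = (2×0.0540)² = 0.0117;  (2·δp/p)² = (2×0.0420)² = 0.00706
δQ/Q = √(0.0187) = 0.137
Q = 5730, so δQ = 0.137 × 5730 = 784.

784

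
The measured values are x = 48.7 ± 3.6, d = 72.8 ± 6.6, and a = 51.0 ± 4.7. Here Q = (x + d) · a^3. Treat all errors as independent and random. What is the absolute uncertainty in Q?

Let u = x + d = 122. δu = √(δx² + δd²) = √(13.0 + 43.6) = 7.52, so δu/u = 0.0619.
Q is then a monomial in u, a:
δQ/Q = √((δu/u)² + (3·δa/a)²) = √(0.00383 + 0.0764) = 0.283
Q = 1.61e+07, so δQ = 0.283 × 1.61e+07 = 4.57e+06.

4.57e+06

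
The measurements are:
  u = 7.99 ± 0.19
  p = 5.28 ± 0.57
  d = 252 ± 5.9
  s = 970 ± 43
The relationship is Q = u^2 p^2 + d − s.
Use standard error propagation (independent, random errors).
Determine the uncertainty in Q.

396

Let w = u^2·p^2 = 1780. δw/w = √((2·δu/u)² + (2·δp/p)²) = √(0.00226 + 0.0466) = 0.221, so δw = 393.
Q = w + d − s: δQ = √(δw² + δd² + δs²) = √(1.55e+05 + 34.8 + 1850) = 396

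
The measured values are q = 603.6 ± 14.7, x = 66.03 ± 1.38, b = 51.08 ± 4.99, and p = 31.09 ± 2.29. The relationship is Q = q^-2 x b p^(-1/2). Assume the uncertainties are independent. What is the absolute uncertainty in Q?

0.000194

For a monomial Q ∝ q^-2, x, b, p^(-1/2), fractional errors add in quadrature:
  (-2·δq/q)² = (-2×0.0244)² = 0.00237;  (1·δx/x)² = (1×0.0209)² = 0.000437;  (1·δb/b)² = (1×0.0977)² = 0.00954;  (−½·δp/p)² = (-0.5×0.0737)² = 0.00136
δQ/Q = √(0.0137) = 0.117
Q = 0.001660, so δQ = 0.117 × 0.001660 = 0.000194.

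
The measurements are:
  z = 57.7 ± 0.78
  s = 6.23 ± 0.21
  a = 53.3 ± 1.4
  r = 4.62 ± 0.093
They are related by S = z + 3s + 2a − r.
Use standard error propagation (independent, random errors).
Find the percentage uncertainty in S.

1.67%

Absolute uncertainties add in quadrature for a linear combination:
  (δz)² = 0.608;  (3·δs)² = 0.397;  (2·δa)² = 7.84;  (δr)² = 0.00865
δS = √(8.85) = 2.98
S = 178, so δS/S = 2.98/178 = 0.0167.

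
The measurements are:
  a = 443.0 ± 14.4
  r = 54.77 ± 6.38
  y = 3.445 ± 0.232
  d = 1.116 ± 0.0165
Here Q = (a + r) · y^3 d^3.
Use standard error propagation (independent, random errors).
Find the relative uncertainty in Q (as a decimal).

0.209

Let u = a + r = 497.8. δu = √(δa² + δr²) = √(207 + 40.7) = 15.8, so δu/u = 0.0316.
Q is then a monomial in u, y, d:
δQ/Q = √((δu/u)² + (3·δy/y)² + (3·δd/d)²) = √(0.00100 + 0.0408 + 0.00197) = 0.209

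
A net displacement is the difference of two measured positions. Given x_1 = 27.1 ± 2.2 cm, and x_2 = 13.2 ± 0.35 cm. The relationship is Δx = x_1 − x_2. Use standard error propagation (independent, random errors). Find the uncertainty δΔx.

2.23 cm

Sums and differences: (δΔx)² = Σ (cᵢ δxᵢ)².
  (δx_1)² = 4.84;  (δx_2)² = 0.122
δΔx = √(4.96) = 2.23 cm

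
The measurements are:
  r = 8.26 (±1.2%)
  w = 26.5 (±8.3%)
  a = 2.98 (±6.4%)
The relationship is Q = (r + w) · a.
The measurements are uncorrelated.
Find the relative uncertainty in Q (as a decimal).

0.0900

Let u = r + w = 34.8. δu = √(δr² + δw²) = √(0.00982 + 4.84) = 2.20, so δu/u = 0.0633.
Q is then a monomial in u, a:
δQ/Q = √((δu/u)² + (1·δa/a)²) = √(0.00401 + 0.00410) = 0.0900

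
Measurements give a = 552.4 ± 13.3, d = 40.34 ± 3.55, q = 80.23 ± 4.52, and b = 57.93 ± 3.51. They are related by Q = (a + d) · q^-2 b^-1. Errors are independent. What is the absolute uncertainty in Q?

Let u = a + d = 592.7. δu = √(δa² + δd²) = √(177 + 12.6) = 13.8, so δu/u = 0.0232.
Q is then a monomial in u, q, b:
δQ/Q = √((δu/u)² + (-2·δq/q)² + (-1·δb/b)²) = √(0.000539 + 0.0127 + 0.00367) = 0.130
Q = 0.001590, so δQ = 0.130 × 0.001590 = 0.000207.

0.000207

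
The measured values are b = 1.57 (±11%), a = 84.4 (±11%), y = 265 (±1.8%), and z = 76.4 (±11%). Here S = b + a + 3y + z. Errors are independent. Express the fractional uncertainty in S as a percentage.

1.99%

Absolute uncertainties add in quadrature for a linear combination:
  (δb)² = 0.0298;  (δa)² = 86.2;  (3·δy)² = 205;  (δz)² = 70.6
δS = √(362) = 19.0
S = 957, so δS/S = 19.0/957 = 0.0199.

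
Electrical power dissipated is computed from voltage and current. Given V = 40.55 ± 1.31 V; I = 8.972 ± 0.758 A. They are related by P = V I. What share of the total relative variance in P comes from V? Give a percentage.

12.8%

(δP/P)² = (1·δV/V)² + (1·δI/I)²
  V term: (1×0.0323)² = 0.00104
  I term: (1×0.0845)² = 0.00714
Total = 0.00818. Share from V = 0.00104/0.00818 = 0.128.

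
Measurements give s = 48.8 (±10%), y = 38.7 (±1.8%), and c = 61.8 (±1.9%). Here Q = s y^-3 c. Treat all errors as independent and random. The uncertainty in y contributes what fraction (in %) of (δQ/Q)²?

(δQ/Q)² = (1·δs/s)² + (-3·δy/y)² + (1·δc/c)²
  s term: (1×0.100)² = 0.0100
  y term: (-3×0.0180)² = 0.00292
  c term: (1×0.0190)² = 0.000361
Total = 0.0133. Share from y = 0.00292/0.0133 = 0.220.

22.0%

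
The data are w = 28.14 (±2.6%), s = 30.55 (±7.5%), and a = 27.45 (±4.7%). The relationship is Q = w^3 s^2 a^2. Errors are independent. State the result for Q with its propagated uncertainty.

Relative error in a monomial: (δQ/Q)² = Σ (nᵢ · δxᵢ/xᵢ)².
  (3·δw/w)² = (3×0.0260)² = 0.00608;  (2·δs/s)² = (2×0.0750)² = 0.0225;  (2·δa/a)² = (2×0.0470)² = 0.00884
δQ/Q = √(0.0374) = 0.193
Q = 1.567e+10, so δQ = 0.193 × 1.567e+10 = 3.03e+09.

(1.567 ± 0.303) × 10^10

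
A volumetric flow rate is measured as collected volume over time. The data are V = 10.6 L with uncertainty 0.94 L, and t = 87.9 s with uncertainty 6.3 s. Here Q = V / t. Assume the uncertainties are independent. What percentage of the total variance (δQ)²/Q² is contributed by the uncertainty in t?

(δQ/Q)² = (1·δV/V)² + (-1·δt/t)²
  V term: (1×0.0887)² = 0.00786
  t term: (-1×0.0717)² = 0.00514
Total = 0.0130. Share from t = 0.00514/0.0130 = 0.395.

39.5%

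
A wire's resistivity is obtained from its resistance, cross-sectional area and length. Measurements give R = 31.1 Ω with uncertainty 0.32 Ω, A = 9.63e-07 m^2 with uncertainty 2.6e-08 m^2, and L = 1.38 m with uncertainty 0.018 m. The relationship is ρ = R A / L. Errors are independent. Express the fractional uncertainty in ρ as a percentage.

3.17%

ρ is a product of powers, so relative uncertainties combine in quadrature:
  (1·δR/R)² = (1×0.0103)² = 0.000106;  (1·δA/A)² = (1×0.0270)² = 0.000729;  (-1·δL/L)² = (-1×0.0130)² = 0.000170
δρ/ρ = √(0.00100) = 0.0317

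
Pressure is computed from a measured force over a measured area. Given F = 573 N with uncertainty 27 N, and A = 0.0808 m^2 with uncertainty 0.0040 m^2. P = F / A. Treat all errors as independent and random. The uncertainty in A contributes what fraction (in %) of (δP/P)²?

(δP/P)² = (1·δF/F)² + (-1·δA/A)²
  F term: (1×0.0471)² = 0.00222
  A term: (-1×0.0495)² = 0.00245
Total = 0.00467. Share from A = 0.00245/0.00467 = 0.525.

52.5%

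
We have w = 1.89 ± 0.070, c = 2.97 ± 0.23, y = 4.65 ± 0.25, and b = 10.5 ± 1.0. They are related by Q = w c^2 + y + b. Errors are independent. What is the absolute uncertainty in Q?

Let p = w·c^2 = 16.7. δp/p = √((1·δw/w)² + (2·δc/c)²) = √(0.00137 + 0.0240) = 0.159, so δp = 2.65.
Q = p + y + b: δQ = √(δp² + δy² + δb²) = √(7.05 + 0.0625 + 1.00) = 2.85

2.85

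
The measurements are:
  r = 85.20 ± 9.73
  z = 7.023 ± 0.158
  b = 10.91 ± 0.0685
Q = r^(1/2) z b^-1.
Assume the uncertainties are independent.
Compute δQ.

0.367

Q is a product of powers, so relative uncertainties combine in quadrature:
  (½·δr/r)² = (0.5×0.114)² = 0.00326;  (1·δz/z)² = (1×0.0225)² = 0.000506;  (-1·δb/b)² = (-1×0.00628)² = 3.94e-05
δQ/Q = √(0.00381) = 0.0617
Q = 5.942, so δQ = 0.0617 × 5.942 = 0.367.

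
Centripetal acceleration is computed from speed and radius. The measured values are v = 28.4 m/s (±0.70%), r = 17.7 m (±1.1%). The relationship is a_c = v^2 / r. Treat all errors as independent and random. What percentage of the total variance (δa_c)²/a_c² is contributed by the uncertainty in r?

(δa_c/a_c)² = (2·δv/v)² + (-1·δr/r)²
  v term: (2×0.00700)² = 0.000196
  r term: (-1×0.0110)² = 0.000121
Total = 0.000317. Share from r = 0.000121/0.000317 = 0.382.

38.2%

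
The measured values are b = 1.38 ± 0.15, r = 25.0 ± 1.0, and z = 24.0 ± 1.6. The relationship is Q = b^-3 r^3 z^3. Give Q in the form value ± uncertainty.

(8.22 ± 3.30) × 10^7

Each factor contributes (exponent × relative error)² to (δQ/Q)²:
  (-3·δb/b)² = (-3×0.109)² = 0.106;  (3·δr/r)² = (3×0.0400)² = 0.0144;  (3·δz/z)² = (3×0.0667)² = 0.0400
δQ/Q = √(0.161) = 0.401
Q = 8.22e+07, so δQ = 0.401 × 8.22e+07 = 3.3e+07.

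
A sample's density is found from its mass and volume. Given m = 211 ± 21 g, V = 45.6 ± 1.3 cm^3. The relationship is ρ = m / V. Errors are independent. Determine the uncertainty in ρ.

0.479 g/cm^3

Each factor contributes (exponent × relative error)² to (δρ/ρ)²:
  (1·δm/m)² = (1×0.0995)² = 0.00991;  (-1·δV/V)² = (-1×0.0285)² = 0.000813
δρ/ρ = √(0.0107) = 0.104
ρ = 4.63 g/cm^3, so δρ = 0.104 × 4.63 = 0.479 g/cm^3.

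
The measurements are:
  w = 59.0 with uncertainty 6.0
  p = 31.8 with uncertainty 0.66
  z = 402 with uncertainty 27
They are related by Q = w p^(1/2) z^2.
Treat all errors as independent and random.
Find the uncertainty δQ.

9.08e+06

Products/powers → add relative errors in quadrature, weighted by exponent:
  (1·δw/w)² = (1×0.102)² = 0.0103;  (½·δp/p)² = (0.5×0.0208)² = 0.000108;  (2·δz/z)² = (2×0.0672)² = 0.0180
δQ/Q = √(0.0285) = 0.169
Q = 5.38e+07, so δQ = 0.169 × 5.38e+07 = 9.08e+06.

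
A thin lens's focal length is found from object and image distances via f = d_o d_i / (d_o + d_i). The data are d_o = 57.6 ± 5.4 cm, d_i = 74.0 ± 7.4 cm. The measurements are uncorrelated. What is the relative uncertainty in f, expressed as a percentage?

6.85%

∂f/∂d_o = (d_i/(d_o+d_i))² = 0.316;  ∂f/∂d_i = (d_o/(d_o+d_i))² = 0.192
δf = √((∂f/∂d_o · δd_o)² + (∂f/∂d_i · δd_i)²) = √(2.92 + 2.01) = 2.22 cm
f = 32.4 cm, so δf/f = 2.22/32.4 = 0.0685.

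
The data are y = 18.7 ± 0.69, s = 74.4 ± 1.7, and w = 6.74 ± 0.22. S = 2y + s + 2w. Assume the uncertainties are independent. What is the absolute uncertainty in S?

2.23

For a sum/difference, combine absolute errors in quadrature:
  (2·δy)² = 1.90;  (δs)² = 2.89;  (2·δw)² = 0.194
δS = √(4.99) = 2.23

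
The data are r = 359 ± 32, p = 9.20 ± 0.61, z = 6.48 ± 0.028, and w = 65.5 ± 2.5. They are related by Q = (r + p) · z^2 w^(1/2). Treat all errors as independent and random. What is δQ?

Let u = r + p = 368. δu = √(δr² + δp²) = √(1020 + 0.372) = 32.0, so δu/u = 0.0869.
Q is then a monomial in u, z, w:
δQ/Q = √((δu/u)² + (2·δz/z)² + (½·δw/w)²) = √(0.00756 + 7.47e-05 + 0.000364) = 0.0894
Q = 1.25e+05, so δQ = 0.0894 × 1.25e+05 = 11200.

11200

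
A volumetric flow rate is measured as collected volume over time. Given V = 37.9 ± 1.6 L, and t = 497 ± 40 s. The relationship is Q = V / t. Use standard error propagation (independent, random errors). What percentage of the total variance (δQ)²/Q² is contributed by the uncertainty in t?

78.4%

(δQ/Q)² = (1·δV/V)² + (-1·δt/t)²
  V term: (1×0.0422)² = 0.00178
  t term: (-1×0.0805)² = 0.00648
Total = 0.00826. Share from t = 0.00648/0.00826 = 0.784.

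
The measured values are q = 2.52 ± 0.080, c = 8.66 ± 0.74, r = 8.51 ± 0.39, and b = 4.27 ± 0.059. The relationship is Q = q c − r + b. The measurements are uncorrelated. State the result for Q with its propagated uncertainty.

17.6 ± 2.03

Let p = q·c = 21.8. δp/p = √((1·δq/q)² + (1·δc/c)²) = √(0.00101 + 0.00730) = 0.0912, so δp = 1.99.
Q = p − r + b: δQ = √(δp² + δr² + δb²) = √(3.96 + 0.152 + 0.00348) = 2.03
Q = 17.6.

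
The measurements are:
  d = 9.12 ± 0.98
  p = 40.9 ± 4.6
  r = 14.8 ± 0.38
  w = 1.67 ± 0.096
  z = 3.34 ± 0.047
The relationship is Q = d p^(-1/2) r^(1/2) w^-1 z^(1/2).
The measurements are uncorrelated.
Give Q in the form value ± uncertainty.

Relative error in a monomial: (δQ/Q)² = Σ (nᵢ · δxᵢ/xᵢ)².
  (1·δd/d)² = (1×0.107)² = 0.0115;  (−½·δp/p)² = (-0.5×0.112)² = 0.00316;  (½·δr/r)² = (0.5×0.0257)² = 0.000165;  (-1·δw/w)² = (-1×0.0575)² = 0.00330;  (½·δz/z)² = (0.5×0.0141)² = 4.95e-05
δQ/Q = √(0.0182) = 0.135
Q = 6.00, so δQ = 0.135 × 6.00 = 0.811.

6.00 ± 0.811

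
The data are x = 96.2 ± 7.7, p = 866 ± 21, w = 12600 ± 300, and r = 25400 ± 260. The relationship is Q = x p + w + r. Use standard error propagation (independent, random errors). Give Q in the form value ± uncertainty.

(1.21 ± 0.0698) × 10^5

Let h = x·p = 83300. δh/h = √((1·δx/x)² + (1·δp/p)²) = √(0.00641 + 0.000588) = 0.0836, so δh = 6970.
Q = h + w + r: δQ = √(δh² + δw² + δr²) = √(4.85e+07 + 90000 + 67600) = 6980
Q = 1.21e+05.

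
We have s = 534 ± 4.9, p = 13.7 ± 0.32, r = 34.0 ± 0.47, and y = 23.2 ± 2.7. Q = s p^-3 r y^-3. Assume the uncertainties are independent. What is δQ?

For a monomial Q ∝ s, p^-3, r, y^-3, fractional errors add in quadrature:
  (1·δs/s)² = (1×0.00918)² = 8.42e-05;  (-3·δp/p)² = (-3×0.0234)² = 0.00491;  (1·δr/r)² = (1×0.0138)² = 0.000191;  (-3·δy/y)² = (-3×0.116)² = 0.122
δQ/Q = √(0.127) = 0.356
Q = 0.000565, so δQ = 0.356 × 0.000565 = 0.000202.

0.000202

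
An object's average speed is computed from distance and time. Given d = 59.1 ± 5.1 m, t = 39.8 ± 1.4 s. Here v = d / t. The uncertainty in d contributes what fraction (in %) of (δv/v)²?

85.8%

(δv/v)² = (1·δd/d)² + (-1·δt/t)²
  d term: (1×0.0863)² = 0.00745
  t term: (-1×0.0352)² = 0.00124
Total = 0.00868. Share from d = 0.00745/0.00868 = 0.858.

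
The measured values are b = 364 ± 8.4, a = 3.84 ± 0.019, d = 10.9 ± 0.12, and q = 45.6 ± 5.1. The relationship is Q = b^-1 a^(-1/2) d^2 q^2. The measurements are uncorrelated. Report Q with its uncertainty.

346 ± 78.3

Since Q is a product/quotient, work with relative uncertainties:
  (-1·δb/b)² = (-1×0.0231)² = 0.000533;  (−½·δa/a)² = (-0.5×0.00495)² = 6.12e-06;  (2·δd/d)² = (2×0.0110)² = 0.000485;  (2·δq/q)² = (2×0.112)² = 0.0500
δQ/Q = √(0.0511) = 0.226
Q = 346, so δQ = 0.226 × 346 = 78.3.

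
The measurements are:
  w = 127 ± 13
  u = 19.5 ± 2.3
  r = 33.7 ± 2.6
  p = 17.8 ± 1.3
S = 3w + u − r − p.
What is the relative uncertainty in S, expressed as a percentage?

11.2%

S is a linear combination, so absolute uncertainties add in quadrature:
  (3·δw)² = 1520;  (δu)² = 5.29;  (δr)² = 6.76;  (δp)² = 1.69
δS = √(1530) = 39.2
S = 349, so δS/S = 39.2/349 = 0.112.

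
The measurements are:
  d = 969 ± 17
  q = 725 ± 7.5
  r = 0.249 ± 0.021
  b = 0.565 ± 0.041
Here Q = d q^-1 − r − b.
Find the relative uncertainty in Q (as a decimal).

0.102

Let p = d·q^-1 = 1.34. δp/p = √((1·δd/d)² + (-1·δq/q)²) = √(0.000308 + 0.000107) = 0.0204, so δp = 0.0272.
Q = p − r − b: δQ = √(δp² + δr² + δb²) = √(0.000741 + 0.000441 + 0.00168) = 0.0535
Q = 0.523, so δQ/Q = 0.0535/0.523 = 0.102.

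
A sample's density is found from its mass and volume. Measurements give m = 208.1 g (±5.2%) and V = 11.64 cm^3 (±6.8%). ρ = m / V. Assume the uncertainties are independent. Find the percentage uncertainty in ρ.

For a monomial ρ ∝ m, V^-1, fractional errors add in quadrature:
  (1·δm/m)² = (1×0.0520)² = 0.00270;  (-1·δV/V)² = (-1×0.0680)² = 0.00462
δρ/ρ = √(0.00733) = 0.0856

8.56%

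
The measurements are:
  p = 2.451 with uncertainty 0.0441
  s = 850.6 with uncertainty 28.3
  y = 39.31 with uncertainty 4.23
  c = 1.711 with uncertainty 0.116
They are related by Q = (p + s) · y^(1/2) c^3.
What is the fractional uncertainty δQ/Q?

0.213

Let u = p + s = 853.1. δu = √(δp² + δs²) = √(0.00194 + 801) = 28.3, so δu/u = 0.0332.
Q is then a monomial in u, y, c:
δQ/Q = √((δu/u)² + (½·δy/y)² + (3·δc/c)²) = √(0.00110 + 0.00289 + 0.0414) = 0.213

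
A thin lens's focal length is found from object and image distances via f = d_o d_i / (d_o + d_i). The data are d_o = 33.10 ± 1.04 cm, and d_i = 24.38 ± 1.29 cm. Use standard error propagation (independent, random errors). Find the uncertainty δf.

0.467 cm

∂f/∂d_o = (d_i/(d_o+d_i))² = 0.180;  ∂f/∂d_i = (d_o/(d_o+d_i))² = 0.332
δf = √((∂f/∂d_o · δd_o)² + (∂f/∂d_i · δd_i)²) = √(0.0350 + 0.183) = 0.467 cm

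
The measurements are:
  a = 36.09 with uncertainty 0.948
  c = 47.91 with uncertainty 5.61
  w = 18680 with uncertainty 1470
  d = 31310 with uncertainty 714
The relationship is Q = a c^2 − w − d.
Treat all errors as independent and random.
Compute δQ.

Let p = a·c^2 = 82840. δp/p = √((1·δa/a)² + (2·δc/c)²) = √(0.000690 + 0.0548) = 0.236, so δp = 19500.
Q = p − w − d: δQ = √(δp² + δw² + δd²) = √(3.81e+08 + 2.16e+06 + 5.1e+05) = 19600

19600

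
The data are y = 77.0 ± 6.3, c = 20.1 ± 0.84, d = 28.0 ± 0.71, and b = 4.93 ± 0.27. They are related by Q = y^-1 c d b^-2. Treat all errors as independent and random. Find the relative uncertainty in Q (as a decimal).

Q is a product of powers, so relative uncertainties combine in quadrature:
  (-1·δy/y)² = (-1×0.0818)² = 0.00669;  (1·δc/c)² = (1×0.0418)² = 0.00175;  (1·δd/d)² = (1×0.0254)² = 0.000643;  (-2·δb/b)² = (-2×0.0548)² = 0.0120
δQ/Q = √(0.0211) = 0.145

0.145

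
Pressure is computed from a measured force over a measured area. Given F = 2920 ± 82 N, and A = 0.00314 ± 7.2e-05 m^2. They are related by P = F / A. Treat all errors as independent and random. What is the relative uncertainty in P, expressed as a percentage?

P is a product of powers, so relative uncertainties combine in quadrature:
  (1·δF/F)² = (1×0.0281)² = 0.000789;  (-1·δA/A)² = (-1×0.0229)² = 0.000526
δP/P = √(0.00131) = 0.0363

3.63%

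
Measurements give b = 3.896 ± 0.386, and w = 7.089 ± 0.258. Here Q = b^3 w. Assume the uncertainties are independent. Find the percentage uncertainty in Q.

29.9%

For a monomial Q ∝ b^3, w, fractional errors add in quadrature:
  (3·δb/b)² = (3×0.0991)² = 0.0883;  (1·δw/w)² = (1×0.0364)² = 0.00132
δQ/Q = √(0.0897) = 0.299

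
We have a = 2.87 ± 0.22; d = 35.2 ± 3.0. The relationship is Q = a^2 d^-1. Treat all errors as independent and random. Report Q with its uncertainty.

0.234 ± 0.0410

Products/powers → add relative errors in quadrature, weighted by exponent:
  (2·δa/a)² = (2×0.0767)² = 0.0235;  (-1·δd/d)² = (-1×0.0852)² = 0.00726
δQ/Q = √(0.0308) = 0.175
Q = 0.234, so δQ = 0.175 × 0.234 = 0.0410.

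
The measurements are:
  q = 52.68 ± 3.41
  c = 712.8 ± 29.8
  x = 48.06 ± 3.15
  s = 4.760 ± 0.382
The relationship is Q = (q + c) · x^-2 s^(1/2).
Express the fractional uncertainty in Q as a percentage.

Let u = q + c = 765.5. δu = √(δq² + δc²) = √(11.6 + 888) = 30.0, so δu/u = 0.0392.
Q is then a monomial in u, x, s:
δQ/Q = √((δu/u)² + (-2·δx/x)² + (½·δs/s)²) = √(0.00154 + 0.0172 + 0.00161) = 0.143

14.3%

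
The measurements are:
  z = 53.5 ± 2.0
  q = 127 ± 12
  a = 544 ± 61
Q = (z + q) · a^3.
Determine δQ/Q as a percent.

Let u = z + q = 180. δu = √(δz² + δq²) = √(4.00 + 144) = 12.2, so δu/u = 0.0674.
Q is then a monomial in u, a:
δQ/Q = √((δu/u)² + (3·δa/a)²) = √(0.00454 + 0.113) = 0.343

34.3%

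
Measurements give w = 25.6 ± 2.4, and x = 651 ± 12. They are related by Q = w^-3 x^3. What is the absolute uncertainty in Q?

4710

For a monomial Q ∝ w^-3, x^3, fractional errors add in quadrature:
  (-3·δw/w)² = (-3×0.0937)² = 0.0791;  (3·δx/x)² = (3×0.0184)² = 0.00306
δQ/Q = √(0.0822) = 0.287
Q = 16400, so δQ = 0.287 × 16400 = 4710.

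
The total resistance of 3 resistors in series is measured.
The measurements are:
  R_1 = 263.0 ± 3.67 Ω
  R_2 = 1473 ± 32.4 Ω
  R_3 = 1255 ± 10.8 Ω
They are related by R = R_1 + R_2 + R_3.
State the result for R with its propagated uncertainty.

R is a linear combination, so absolute uncertainties add in quadrature:
  (δR_1)² = 13.5;  (δR_2)² = 1050;  (δR_3)² = 117
δR = √(1180) = 34.3 Ω
R = 2991 Ω.

2991 ± 34.3 Ω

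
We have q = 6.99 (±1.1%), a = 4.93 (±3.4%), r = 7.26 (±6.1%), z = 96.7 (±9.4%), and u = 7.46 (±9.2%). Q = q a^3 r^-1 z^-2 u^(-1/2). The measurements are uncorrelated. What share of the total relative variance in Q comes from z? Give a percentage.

68.4%

(δQ/Q)² = (1·δq/q)² + (3·δa/a)² + (-1·δr/r)² + (-2·δz/z)² + (−½·δu/u)²
  q term: (1×0.0110)² = 0.000121
  a term: (3×0.0340)² = 0.0104
  r term: (-1×0.0610)² = 0.00372
  z term: (-2×0.0940)² = 0.0353
  u term: (-0.5×0.0920)² = 0.00212
Total = 0.0517. Share from z = 0.0353/0.0517 = 0.684.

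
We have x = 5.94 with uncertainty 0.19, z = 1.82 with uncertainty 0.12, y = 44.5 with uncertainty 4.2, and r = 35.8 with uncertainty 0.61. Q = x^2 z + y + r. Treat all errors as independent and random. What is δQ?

7.27

Let p = x^2·z = 64.2. δp/p = √((2·δx/x)² + (1·δz/z)²) = √(0.00409 + 0.00435) = 0.0919, so δp = 5.90.
Q = p + y + r: δQ = √(δp² + δy² + δr²) = √(34.8 + 17.6 + 0.372) = 7.27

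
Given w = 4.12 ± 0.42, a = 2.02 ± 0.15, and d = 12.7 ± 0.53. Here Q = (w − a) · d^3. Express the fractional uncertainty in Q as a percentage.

Let u = w − a = 2.10. δu = √(δw² + δa²) = √(0.176 + 0.0225) = 0.446, so δu/u = 0.212.
Q is then a monomial in u, d:
δQ/Q = √((δu/u)² + (3·δd/d)²) = √(0.0451 + 0.0157) = 0.247

24.7%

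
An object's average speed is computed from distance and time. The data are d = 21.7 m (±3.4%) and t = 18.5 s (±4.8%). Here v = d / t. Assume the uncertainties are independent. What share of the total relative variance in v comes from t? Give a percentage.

(δv/v)² = (1·δd/d)² + (-1·δt/t)²
  d term: (1×0.0340)² = 0.00116
  t term: (-1×0.0480)² = 0.00230
Total = 0.00346. Share from t = 0.00230/0.00346 = 0.666.

66.6%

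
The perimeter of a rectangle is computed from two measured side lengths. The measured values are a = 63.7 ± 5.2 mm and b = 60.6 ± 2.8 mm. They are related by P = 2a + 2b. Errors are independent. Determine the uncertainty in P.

P is a linear combination, so absolute uncertainties add in quadrature:
  (2·δa)² = 108;  (2·δb)² = 31.4
δP = √(140) = 11.8 mm

11.8 mm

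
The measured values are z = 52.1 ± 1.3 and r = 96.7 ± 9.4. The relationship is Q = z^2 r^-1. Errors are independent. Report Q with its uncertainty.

28.1 ± 3.07

Relative error in a monomial: (δQ/Q)² = Σ (nᵢ · δxᵢ/xᵢ)².
  (2·δz/z)² = (2×0.0250)² = 0.00249;  (-1·δr/r)² = (-1×0.0972)² = 0.00945
δQ/Q = √(0.0119) = 0.109
Q = 28.1, so δQ = 0.109 × 28.1 = 3.07.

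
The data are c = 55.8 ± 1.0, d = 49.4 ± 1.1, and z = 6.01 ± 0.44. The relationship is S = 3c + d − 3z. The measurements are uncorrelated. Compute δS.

For a sum/difference, combine absolute errors in quadrature:
  (3·δc)² = 9.00;  (δd)² = 1.21;  (3·δz)² = 1.74
δS = √(12.0) = 3.46

3.46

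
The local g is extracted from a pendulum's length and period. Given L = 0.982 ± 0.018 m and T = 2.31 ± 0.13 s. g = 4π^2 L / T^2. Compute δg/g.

0.114

Products/powers → add relative errors in quadrature, weighted by exponent:
  (1·δL/L)² = (1×0.0183)² = 0.000336;  (-2·δT/T)² = (-2×0.0563)² = 0.0127
δg/g = √(0.0130) = 0.114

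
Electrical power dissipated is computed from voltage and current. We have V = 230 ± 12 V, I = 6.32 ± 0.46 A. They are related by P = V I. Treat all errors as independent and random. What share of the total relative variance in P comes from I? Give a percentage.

(δP/P)² = (1·δV/V)² + (1·δI/I)²
  V term: (1×0.0522)² = 0.00272
  I term: (1×0.0728)² = 0.00530
Total = 0.00802. Share from I = 0.00530/0.00802 = 0.661.

66.1%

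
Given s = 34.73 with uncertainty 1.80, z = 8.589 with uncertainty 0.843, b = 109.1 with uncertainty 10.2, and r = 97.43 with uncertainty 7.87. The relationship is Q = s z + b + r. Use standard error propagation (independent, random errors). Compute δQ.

35.5

Let p = s·z = 298.3. δp/p = √((1·δs/s)² + (1·δz/z)²) = √(0.00269 + 0.00963) = 0.111, so δp = 33.1.
Q = p + b + r: δQ = √(δp² + δb² + δr²) = √(1100 + 104 + 61.9) = 35.5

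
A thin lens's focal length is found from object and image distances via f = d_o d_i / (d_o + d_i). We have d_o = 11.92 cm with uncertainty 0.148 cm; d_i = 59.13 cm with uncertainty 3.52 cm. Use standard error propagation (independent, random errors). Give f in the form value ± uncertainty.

9.920 ± 0.143 cm

∂f/∂d_o = (d_i/(d_o+d_i))² = 0.693;  ∂f/∂d_i = (d_o/(d_o+d_i))² = 0.0281
δf = √((∂f/∂d_o · δd_o)² + (∂f/∂d_i · δd_i)²) = √(0.0105 + 0.00982) = 0.143 cm
f = 9.920 cm.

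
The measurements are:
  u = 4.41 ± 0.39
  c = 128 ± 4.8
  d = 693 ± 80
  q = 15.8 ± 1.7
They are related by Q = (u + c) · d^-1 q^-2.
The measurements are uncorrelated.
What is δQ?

Let w = u + c = 132. δw = √(δu² + δc²) = √(0.152 + 23.0) = 4.82, so δw/w = 0.0364.
Q is then a monomial in w, d, q:
δQ/Q = √((δw/w)² + (-1·δd/d)² + (-2·δq/q)²) = √(0.00132 + 0.0133 + 0.0463) = 0.247
Q = 0.000765, so δQ = 0.247 × 0.000765 = 0.000189.

0.000189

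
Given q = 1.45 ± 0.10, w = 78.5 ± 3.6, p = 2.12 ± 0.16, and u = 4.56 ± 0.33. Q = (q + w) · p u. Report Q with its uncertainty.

Let h = q + w = 80.0. δh = √(δq² + δw²) = √(0.0100 + 13.0) = 3.60, so δh/h = 0.0450.
Q is then a monomial in h, p, u:
δQ/Q = √((δh/h)² + (1·δp/p)² + (1·δu/u)²) = √(0.00203 + 0.00570 + 0.00524) = 0.114
Q = 773, so δQ = 0.114 × 773 = 88.0.

773 ± 88.0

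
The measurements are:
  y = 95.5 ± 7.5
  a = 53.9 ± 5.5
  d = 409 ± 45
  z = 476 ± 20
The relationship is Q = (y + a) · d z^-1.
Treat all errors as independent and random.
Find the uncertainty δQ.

17.1

Let u = y + a = 149. δu = √(δy² + δa²) = √(56.2 + 30.2) = 9.30, so δu/u = 0.0623.
Q is then a monomial in u, d, z:
δQ/Q = √((δu/u)² + (1·δd/d)² + (-1·δz/z)²) = √(0.00388 + 0.0121 + 0.00177) = 0.133
Q = 128, so δQ = 0.133 × 128 = 17.1.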